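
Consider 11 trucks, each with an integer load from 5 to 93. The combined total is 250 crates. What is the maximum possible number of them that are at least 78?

2

Suppose k of them are at least 78. Those contribute at least 78 each and the other 11 − k at least 5 each.
So the total is at least 78k + 5(11 − k) = 55 + 73k. This must be ≤ 250, giving k ≤ 2.
k = 2 is achieved by 2 values at 78 and 9 at 5, total 201; add 49 to one value (staying below 78) to reach 250.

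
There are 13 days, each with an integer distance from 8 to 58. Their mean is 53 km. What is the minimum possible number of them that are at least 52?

4

The total is 13 × 53 = 689.
Each value short of 52 is at most 51, costing at least 58 − 51 = 7 against the maximum total of 754.
We can afford to lose at most 754 − 689 = 65, so at most ⌊65/7⌋ = 9 fall short, and at least 4 are ≥ 52.
Exactly 4 works: 4 values at 58 and 9 at 51 total 691; lower one of the high values by 2 (still ≥ 52) to hit 689.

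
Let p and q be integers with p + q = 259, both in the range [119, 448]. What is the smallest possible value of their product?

For a fixed sum, pq is smallest when p and q are as far apart as possible.
At the endpoint p = 119, q = 259 − 119 = 140, so pq = 119 × 140 = 16660.

16660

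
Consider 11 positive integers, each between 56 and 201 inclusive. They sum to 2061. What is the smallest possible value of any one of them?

56

Minimizing one value means maximizing the remaining 10.
The other 10 can take up 10 × 201 = 2010 ≥ 2061 − 56, so one integer can sit at its floor of 56.
Achievable: one at 56 and the other 10 totalling 2005, which fits since 10 × 56 ≤ 2005 ≤ 10 × 201.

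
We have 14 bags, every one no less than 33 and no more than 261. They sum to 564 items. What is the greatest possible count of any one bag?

To make one bag as large as possible, make the other 13 as small as possible.
The other 13 contribute at least 13 × 33 = 429, leaving at most 564 − 429 = 135.
Since 135 ≤ 261, this is achievable: one at 135 and 13 at 33.

135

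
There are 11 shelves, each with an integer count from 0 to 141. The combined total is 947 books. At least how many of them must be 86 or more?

1

Each value short of 86 is at most 85, costing at least 141 − 85 = 56 against the maximum total of 1551.
We can afford to lose at most 1551 − 947 = 604, so at most ⌊604/56⌋ = 10 fall short, and at least 1 are ≥ 86.
Exactly 1 works: 1 value at 141 and 10 at 85 total 991; lower one of the high values by 44 (still ≥ 86) to hit 947.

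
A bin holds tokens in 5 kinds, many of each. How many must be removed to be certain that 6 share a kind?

In the worst case you draw 5 of each of the 5 kinds: 5 × 5 = 25.
One more forces 6 of some kind, so 25 + 1 = 26.

26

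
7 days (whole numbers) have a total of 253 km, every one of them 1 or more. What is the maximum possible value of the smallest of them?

36

If every one of the 7 were at least 37, the total would be at least 7 × 37 = 259 > 253.
Taking 6 copies of 36 and 1 copy of 37 gives exactly 253, so 36 is attained.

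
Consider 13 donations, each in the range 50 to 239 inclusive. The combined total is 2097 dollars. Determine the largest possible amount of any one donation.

239

To make one donation as large as possible, make the other 12 as small as possible.
The other 12 contribute at least 12 × 50 = 600, leaving at most 2097 − 600 = 1497.
But each donation is capped at 239, so the maximum is 239.
Achievable: one at 239 and the other 12 totalling 1858, which fits since 12 × 50 ≤ 1858 ≤ 12 × 239.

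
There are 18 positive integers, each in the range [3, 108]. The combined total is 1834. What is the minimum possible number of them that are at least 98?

If only k of them are at least 98, the other 18 − k are at most 97, so the total is at most k·108 + (18 − k)·97.
This must reach 1834, so k·108 + (18 − k)·97 ≥ 1834, giving k ≥ 8.
Exactly 8 works: 8 values at 108 and 10 at 97 total 1834.

8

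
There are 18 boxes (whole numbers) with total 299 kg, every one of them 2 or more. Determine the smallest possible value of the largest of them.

If every one of the 18 were at most 16, the total would be at most 18 × 16 = 288 < 299.
Taking 7 copies of 16 and 11 copies of 17 gives exactly 299, so 17 is attained.

17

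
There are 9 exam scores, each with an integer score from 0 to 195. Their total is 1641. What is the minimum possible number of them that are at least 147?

7

If only k of them are at least 147, the other 9 − k are at most 146, so the total is at most k·195 + (9 − k)·146.
This must reach 1641, so k·195 + (9 − k)·146 ≥ 1641, giving k ≥ 7.
Exactly 7 works: 7 values at 195 and 2 at 146 total 1657; lower one of the high values by 16 (still ≥ 147) to hit 1641.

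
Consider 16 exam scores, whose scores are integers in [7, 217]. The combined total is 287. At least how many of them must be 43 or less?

12

Each value above 43 is at least 44, contributing at least 44 − 7 = 37 above the floor 7.
The sum exceeds the floor total 112 by 175, so at most ⌊175/37⌋ = 4 exceed 43, and at least 12 are ≤ 43.
Exactly 12 works: 12 values at 7 and 4 at 44 total 260; raise one of the low values by 27 (still ≤ 43) to hit 287.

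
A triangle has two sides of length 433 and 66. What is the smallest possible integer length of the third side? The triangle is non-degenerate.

The third side must exceed |433 − 66| = 367.
The smallest integer above 367 is 368.

368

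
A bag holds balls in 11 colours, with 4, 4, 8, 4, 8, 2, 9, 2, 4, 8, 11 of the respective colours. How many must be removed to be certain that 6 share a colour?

46

In the worst case you take as many as possible of each colour without reaching 6: 4 + 4 + 5 + 4 + 5 + 2 + 5 + 2 + 4 + 5 + 5 = 45.
The next one must give 6 of some colour, so 45 + 1 = 46.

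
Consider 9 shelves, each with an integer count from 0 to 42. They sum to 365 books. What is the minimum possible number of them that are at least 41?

If only k of them are at least 41, the other 9 − k are at most 40, so the total is at most k·42 + (9 − k)·40.
This must reach 365, so k·42 + (9 − k)·40 ≥ 365, giving k ≥ 3.
Exactly 3 works: 3 values at 42 and 6 at 40 total 366; lower one of the high values by 1 (still ≥ 41) to hit 365.

3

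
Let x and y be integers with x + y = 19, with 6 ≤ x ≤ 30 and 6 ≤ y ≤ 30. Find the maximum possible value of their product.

With x + y fixed, xy peaks when the two are closest together.
Taking x = 9 and y = 10 (both in [6, 30]) gives xy = 90.

90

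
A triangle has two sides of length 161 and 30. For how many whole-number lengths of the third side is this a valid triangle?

59

The triangle inequality gives |161 − 30| < c < 161 + 30, i.e. 131 < c < 191.
So c can be any integer from 132 to 190: 59 values.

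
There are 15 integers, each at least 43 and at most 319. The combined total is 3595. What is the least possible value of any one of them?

43

To make one integer as small as possible, make the other 14 as large as possible.
The other 14 can take up 14 × 319 = 4466 ≥ 3595 − 43, so one integer can sit at its floor of 43.
Achievable: one at 43 and the other 14 totalling 3552, which fits since 14 × 43 ≤ 3552 ≤ 14 × 319.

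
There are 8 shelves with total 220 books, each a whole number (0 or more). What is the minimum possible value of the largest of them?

The average is 220/8 > 27, so not all 8 can be 27 or less; the largest is ≥ 28.
Achievable: 4 of them at 28 and 4 at 27 total 220.

28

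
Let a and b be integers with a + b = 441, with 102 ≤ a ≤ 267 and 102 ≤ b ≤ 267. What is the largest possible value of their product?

ab = a(441 − a) is maximized when a is as near 441/2 as the bounds allow.
Taking a = 220 and b = 221 (both in [102, 267]) gives ab = 48620.

48620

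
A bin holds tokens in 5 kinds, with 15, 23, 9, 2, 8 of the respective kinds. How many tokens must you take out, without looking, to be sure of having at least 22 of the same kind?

In the worst case you take as many as possible of each kind without reaching 22: 15 + 21 + 9 + 2 + 8 = 55.
The next one must give 22 of some kind, so 55 + 1 = 56.

56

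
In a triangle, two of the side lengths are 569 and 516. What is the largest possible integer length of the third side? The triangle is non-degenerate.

The third side must be less than 569 + 516 = 1085.
The largest integer below 1085 is 1084.

1084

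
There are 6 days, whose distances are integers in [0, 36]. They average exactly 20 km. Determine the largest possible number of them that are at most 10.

3

The total is 6 × 20 = 120.
Each value at 10 or below falls at least 36 − 10 = 26 short of the ceiling 36.
The ceiling total is 6 × 36 = 216, and we need 120, so at most ⌊(216 − 120)/26⌋ = 3 can be that low.
k = 3 is achieved by 3 values at 10 and 3 at 36, total 138; lower one of the 36's by 18 (still > 10) to reach 120.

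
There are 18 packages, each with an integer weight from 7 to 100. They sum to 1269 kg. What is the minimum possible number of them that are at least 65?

If only k of them are at least 65, the other 18 − k are at most 64, so the total is at most k·100 + (18 − k)·64.
This must reach 1269, so k·100 + (18 − k)·64 ≥ 1269, giving k ≥ 4.
Exactly 4 works: 4 values at 100 and 14 at 64 total 1296; lower one of the high values by 27 (still ≥ 65) to hit 1269.

4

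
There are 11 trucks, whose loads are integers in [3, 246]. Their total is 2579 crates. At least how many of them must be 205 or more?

8

Each value short of 205 is at most 204, costing at least 246 − 204 = 42 against the maximum total of 2706.
We can afford to lose at most 2706 − 2579 = 127, so at most ⌊127/42⌋ = 3 fall short, and at least 8 are ≥ 205.
Exactly 8 works: 8 values at 246 and 3 at 204 total 2580; lower one of the high values by 1 (still ≥ 205) to hit 2579.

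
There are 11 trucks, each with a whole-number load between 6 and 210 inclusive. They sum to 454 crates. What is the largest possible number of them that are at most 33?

Each value at 33 or below falls at least 210 − 33 = 177 short of the ceiling 210.
The ceiling total is 11 × 210 = 2310, and we need 454, so at most ⌊(2310 − 454)/177⌋ = 10 can be that low.
k = 10 is achieved by 10 values at 33 and 1 at 210, total 540; lower one of the 210's by 86 (still > 33) to reach 454.

10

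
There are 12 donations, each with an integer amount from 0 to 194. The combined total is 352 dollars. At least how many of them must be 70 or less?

Each value above 70 is at least 71, contributing at least 71 − 0 = 71 above the floor 0.
The sum exceeds the floor total 0 by 352, so at most ⌊352/71⌋ = 4 exceed 70, and at least 8 are ≤ 70.
Exactly 8 works: 8 values at 0 and 4 at 71 total 284; raise one of the low values by 68 (still ≤ 70) to hit 352.

8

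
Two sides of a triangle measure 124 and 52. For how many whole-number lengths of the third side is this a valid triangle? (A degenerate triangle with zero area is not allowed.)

The triangle inequality gives |124 − 52| < c < 124 + 52, i.e. 72 < c < 176.
So c can be any integer from 73 to 175: 103 values.

103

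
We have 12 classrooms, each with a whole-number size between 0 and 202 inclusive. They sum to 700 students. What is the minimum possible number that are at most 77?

Let j be the number exceeding 77. Then the total is ≥ 78·j + 0·(12 − j) = 0 + 78j.
So 78j ≤ 700 and j ≤ 8; hence at least 12 − 8 = 4 are ≤ 77.
Exactly 4 works: 4 values at 0 and 8 at 78 total 624; raise one of the low values by 76 (still ≤ 77) to hit 700.

4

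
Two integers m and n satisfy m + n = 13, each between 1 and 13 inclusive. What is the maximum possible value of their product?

42

With m + n fixed, mn peaks when the two are closest together.
Taking m = 6 and n = 7 (both in [1, 13]) gives mn = 42.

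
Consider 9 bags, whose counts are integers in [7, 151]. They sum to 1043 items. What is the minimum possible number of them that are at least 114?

1

Suppose at most 9 − j of them reach 114; then j values are ≤ 113 and the rest ≤ 151.
The total is then ≤ 113·j + 151·(9 − j) = 1359 − 38j. For this to be ≥ 1043 we need j ≤ 8, so at least 9 − 8 = 1 must reach 114.
Exactly 1 works: 1 value at 151 and 8 at 113 total 1055; lower one of the high values by 12 (still ≥ 114) to hit 1043.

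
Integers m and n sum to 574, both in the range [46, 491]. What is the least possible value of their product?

40753

mn = m(574 − m) is concave in m, so over [83, 491] it is minimized at an endpoint.
At the endpoint m = 83, n = 574 − 83 = 491, so mn = 83 × 491 = 40753.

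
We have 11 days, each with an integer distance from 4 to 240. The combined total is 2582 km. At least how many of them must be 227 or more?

If only k of them are at least 227, the other 11 − k are at most 226, so the total is at most k·240 + (11 − k)·226.
This must reach 2582, so k·240 + (11 − k)·226 ≥ 2582, giving k ≥ 7.
Exactly 7 works: 7 values at 240 and 4 at 226 total 2584; lower one of the high values by 2 (still ≥ 227) to hit 2582.

7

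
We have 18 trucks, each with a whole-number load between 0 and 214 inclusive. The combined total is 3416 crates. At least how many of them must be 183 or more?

5

Suppose at most 18 − j of them reach 183; then j values are ≤ 182 and the rest ≤ 214.
The total is then ≤ 182·j + 214·(18 − j) = 3852 − 32j. For this to be ≥ 3416 we need j ≤ 13, so at least 18 − 13 = 5 must reach 183.
Exactly 5 works: 5 values at 214 and 13 at 182 total 3436; lower one of the high values by 20 (still ≥ 183) to hit 3416.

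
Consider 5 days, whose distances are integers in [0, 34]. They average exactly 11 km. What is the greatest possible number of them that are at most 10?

The total is 5 × 11 = 55.
Suppose k of them are at most 10. Those contribute at most 10 each and the rest at most 34 each.
So the total is at most 10k + 34(5 − k) = 170 − 24k. This must still be ≥ 55, so k ≤ 4.
k = 4 is achieved by 4 values at 10 and 1 at 34, total 74; lower one of the 34's by 19 (still > 10) to reach 55.

4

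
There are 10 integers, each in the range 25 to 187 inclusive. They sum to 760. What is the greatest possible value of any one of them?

To make one integer as large as possible, make the other 9 as small as possible.
The other 9 contribute at least 9 × 25 = 225, leaving at most 760 − 225 = 535.
But each integer is capped at 187, so the maximum is 187.
Achievable: one at 187 and the other 9 totalling 573, which fits since 9 × 25 ≤ 573 ≤ 9 × 187.

187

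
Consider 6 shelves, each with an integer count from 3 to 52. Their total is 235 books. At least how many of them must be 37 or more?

Suppose at most 6 − j of them reach 37; then j values are ≤ 36 and the rest ≤ 52.
The total is then ≤ 36·j + 52·(6 − j) = 312 − 16j. For this to be ≥ 235 we need j ≤ 4, so at least 6 − 4 = 2 must reach 37.
Exactly 2 works: 2 values at 52 and 4 at 36 total 248; lower one of the high values by 13 (still ≥ 37) to hit 235.

2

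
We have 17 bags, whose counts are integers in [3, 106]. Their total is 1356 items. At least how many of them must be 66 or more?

7

Each value short of 66 is at most 65, costing at least 106 − 65 = 41 against the maximum total of 1802.
We can afford to lose at most 1802 − 1356 = 446, so at most ⌊446/41⌋ = 10 fall short, and at least 7 are ≥ 66.
Exactly 7 works: 7 values at 106 and 10 at 65 total 1392; lower one of the high values by 36 (still ≥ 66) to hit 1356.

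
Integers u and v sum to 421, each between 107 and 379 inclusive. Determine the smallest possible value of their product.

33598

uv = u(421 − u) is concave in u, so over [107, 314] it is minimized at an endpoint.
At the endpoint u = 107, v = 421 − 107 = 314, so uv = 107 × 314 = 33598.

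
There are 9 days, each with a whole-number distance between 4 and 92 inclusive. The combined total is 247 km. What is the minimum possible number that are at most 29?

1

Let j be the number exceeding 29. Then the total is ≥ 30·j + 4·(9 − j) = 36 + 26j.
So 26j ≤ 211 and j ≤ 8; hence at least 9 − 8 = 1 are ≤ 29.
Exactly 1 works: 1 value at 4 and 8 at 30 total 244; raise one of the low values by 3 (still ≤ 29) to hit 247.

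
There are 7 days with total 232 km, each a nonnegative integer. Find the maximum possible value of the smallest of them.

33

The average is 232/7 < 34, so some value is ≤ 33.
Equality holds with 6 values of 33 and 1 value of 34.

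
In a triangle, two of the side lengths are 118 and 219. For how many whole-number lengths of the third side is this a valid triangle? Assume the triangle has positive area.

The triangle inequality gives |118 − 219| < c < 118 + 219, i.e. 101 < c < 337.
So c can be any integer from 102 to 336: 235 values.

235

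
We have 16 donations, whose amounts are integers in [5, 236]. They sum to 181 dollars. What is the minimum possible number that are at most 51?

14

Each value above 51 is at least 52, contributing at least 52 − 5 = 47 above the floor 5.
The sum exceeds the floor total 80 by 101, so at most ⌊101/47⌋ = 2 exceed 51, and at least 14 are ≤ 51.
Exactly 14 works: 14 values at 5 and 2 at 52 total 174; raise one of the low values by 7 (still ≤ 51) to hit 181.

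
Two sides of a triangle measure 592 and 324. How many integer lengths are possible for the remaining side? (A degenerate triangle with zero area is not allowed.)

The triangle inequality gives |592 − 324| < c < 592 + 324, i.e. 268 < c < 916.
So c can be any integer from 269 to 915: 647 values.

647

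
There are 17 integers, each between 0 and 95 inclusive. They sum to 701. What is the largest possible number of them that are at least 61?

11

If k of the values are ≥ 61, the total is ≥ 61k + 0(17 − k).
Setting 61k + 0(17 − k) ≤ 701 gives 61k ≤ 701, so k ≤ 11.
k = 11 is achieved by 11 values at 61 and 6 at 0, total 671; add 30 to one value (staying below 61) to reach 701.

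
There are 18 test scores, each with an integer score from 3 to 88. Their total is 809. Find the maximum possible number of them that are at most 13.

10

Suppose k of them are at most 13. Those contribute at most 13 each and the rest at most 88 each.
So the total is at most 13k + 88(18 − k) = 1584 − 75k. This must still be ≥ 809, so k ≤ 10.
k = 10 is achieved by 10 values at 13 and 8 at 88, total 834; lower one of the 88's by 25 (still > 13) to reach 809.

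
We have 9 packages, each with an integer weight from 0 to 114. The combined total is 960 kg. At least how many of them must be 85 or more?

Suppose at most 9 − j of them reach 85; then j values are ≤ 84 and the rest ≤ 114.
The total is then ≤ 84·j + 114·(9 − j) = 1026 − 30j. For this to be ≥ 960 we need j ≤ 2, so at least 9 − 2 = 7 must reach 85.
Exactly 7 works: 7 values at 114 and 2 at 84 total 966; lower one of the high values by 6 (still ≥ 85) to hit 960.

7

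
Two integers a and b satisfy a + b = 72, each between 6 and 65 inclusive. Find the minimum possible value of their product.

455

ab = a(72 − a) is concave in a, so over [7, 65] it is minimized at an endpoint.
The extreme feasible split is a = 7, b = 65, giving ab = 455.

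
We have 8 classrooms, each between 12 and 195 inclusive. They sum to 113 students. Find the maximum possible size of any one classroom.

29

To make one classroom as large as possible, make the other 7 as small as possible.
The other 7 contribute at least 7 × 12 = 84, leaving at most 113 − 84 = 29.
Since 29 ≤ 195, this is achievable: one at 29 and 7 at 12.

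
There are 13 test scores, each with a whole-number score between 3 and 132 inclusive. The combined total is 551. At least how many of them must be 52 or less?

3

Let j be the number exceeding 52. Then the total is ≥ 53·j + 3·(13 − j) = 39 + 50j.
So 50j ≤ 512 and j ≤ 10; hence at least 13 − 10 = 3 are ≤ 52.
Exactly 3 works: 3 values at 3 and 10 at 53 total 539; raise one of the low values by 12 (still ≤ 52) to hit 551.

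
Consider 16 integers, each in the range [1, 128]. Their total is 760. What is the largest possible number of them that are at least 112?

Suppose k of them are at least 112. Those contribute at least 112 each and the other 16 − k at least 1 each.
So the total is at least 112k + 1(16 − k) = 16 + 111k. This must be ≤ 760, giving k ≤ 6.
k = 6 is achieved by 6 values at 112 and 10 at 1, total 682; add 78 to one value (staying below 112) to reach 760.

6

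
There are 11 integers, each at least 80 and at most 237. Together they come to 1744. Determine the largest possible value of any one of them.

Maximizing one value means minimizing the remaining 10.
The other 10 contribute at least 10 × 80 = 800, leaving at most 1744 − 800 = 944.
But each integer is capped at 237, so the maximum is 237.
Achievable: one at 237 and the other 10 totalling 1507, which fits since 10 × 80 ≤ 1507 ≤ 10 × 237.

237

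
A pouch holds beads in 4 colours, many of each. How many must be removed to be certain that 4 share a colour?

In the worst case you draw 3 of each of the 4 colours: 4 × 3 = 12.
One more forces 4 of some colour, so 12 + 1 = 13.

13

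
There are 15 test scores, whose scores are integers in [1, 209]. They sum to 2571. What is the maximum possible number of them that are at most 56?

Each value at 56 or below falls at least 209 − 56 = 153 short of the ceiling 209.
The ceiling total is 15 × 209 = 3135, and we need 2571, so at most ⌊(3135 − 2571)/153⌋ = 3 can be that low.
k = 3 is achieved by 3 values at 56 and 12 at 209, total 2676; lower one of the 209's by 105 (still > 56) to reach 2571.

3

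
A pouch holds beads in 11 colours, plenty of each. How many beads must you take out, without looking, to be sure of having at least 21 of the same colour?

221

You could draw 20 of every colour without reaching 21 of any — 220 in all.
One more forces 21 of some colour, so 220 + 1 = 221.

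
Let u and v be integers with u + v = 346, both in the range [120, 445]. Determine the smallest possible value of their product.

27120

For a fixed sum, uv is smallest when u and v are as far apart as possible.
The extreme feasible split is u = 120, v = 226, giving uv = 27120.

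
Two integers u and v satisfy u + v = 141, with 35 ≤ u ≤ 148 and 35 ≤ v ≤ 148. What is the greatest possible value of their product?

4970

For a fixed sum, the product uv is largest when u and v are as close as possible.
Taking u = 70 and v = 71 (both in [35, 148]) gives uv = 4970.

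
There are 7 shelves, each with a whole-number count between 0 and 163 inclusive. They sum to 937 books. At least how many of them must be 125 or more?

Suppose at most 7 − j of them reach 125; then j values are ≤ 124 and the rest ≤ 163.
The total is then ≤ 124·j + 163·(7 − j) = 1141 − 39j. For this to be ≥ 937 we need j ≤ 5, so at least 7 − 5 = 2 must reach 125.
Exactly 2 works: 2 values at 163 and 5 at 124 total 946; lower one of the high values by 9 (still ≥ 125) to hit 937.

2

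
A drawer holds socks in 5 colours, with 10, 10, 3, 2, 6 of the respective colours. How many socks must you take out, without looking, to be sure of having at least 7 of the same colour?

In the worst case you take as many as possible of each colour without reaching 7: 6 + 6 + 3 + 2 + 6 = 23.
The next one must give 7 of some colour, so 23 + 1 = 24.

24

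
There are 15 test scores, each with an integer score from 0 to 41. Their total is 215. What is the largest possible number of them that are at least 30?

7

With k values at 30 or above and the rest at least 0, the sum is at least 0 + 30k.
Since the sum is 215, we need 30k ≤ 215, i.e. k ≤ 7.
k = 7 is achieved by 7 values at 30 and 8 at 0, total 210; add 5 to one value (staying below 30) to reach 215.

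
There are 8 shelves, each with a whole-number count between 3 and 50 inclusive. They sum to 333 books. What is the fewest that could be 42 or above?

1

Suppose at most 8 − j of them reach 42; then j values are ≤ 41 and the rest ≤ 50.
The total is then ≤ 41·j + 50·(8 − j) = 400 − 9j. For this to be ≥ 333 we need j ≤ 7, so at least 8 − 7 = 1 must reach 42.
Exactly 1 works: 1 value at 50 and 7 at 41 total 337; lower one of the high values by 4 (still ≥ 42) to hit 333.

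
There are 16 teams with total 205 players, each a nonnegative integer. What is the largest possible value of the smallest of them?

12

The average is 205/16 < 13, so some value is ≤ 12.
Equality holds with 3 values of 12 and 13 values of 13.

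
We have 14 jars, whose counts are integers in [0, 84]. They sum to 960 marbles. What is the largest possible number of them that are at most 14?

Each value at 14 or below falls at least 84 − 14 = 70 short of the ceiling 84.
The ceiling total is 14 × 84 = 1176, and we need 960, so at most ⌊(1176 − 960)/70⌋ = 3 can be that low.
k = 3 is achieved by 3 values at 14 and 11 at 84, total 966; lower one of the 84's by 6 (still > 14) to reach 960.

3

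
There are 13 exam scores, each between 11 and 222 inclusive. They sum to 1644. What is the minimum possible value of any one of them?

11

Minimizing one value means maximizing the remaining 12.
The other 12 can take up 12 × 222 = 2664 ≥ 1644 − 11, so one score can sit at its floor of 11.
Achievable: one at 11 and the other 12 totalling 1633, which fits since 12 × 11 ≤ 1633 ≤ 12 × 222.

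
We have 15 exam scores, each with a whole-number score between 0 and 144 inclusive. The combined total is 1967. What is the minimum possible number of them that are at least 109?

10

Suppose at most 15 − j of them reach 109; then j values are ≤ 108 and the rest ≤ 144.
The total is then ≤ 108·j + 144·(15 − j) = 2160 − 36j. For this to be ≥ 1967 we need j ≤ 5, so at least 15 − 5 = 10 must reach 109.
Exactly 10 works: 10 values at 144 and 5 at 108 total 1980; lower one of the high values by 13 (still ≥ 109) to hit 1967.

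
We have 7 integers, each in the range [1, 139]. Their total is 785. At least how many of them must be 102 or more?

Suppose at most 7 − j of them reach 102; then j values are ≤ 101 and the rest ≤ 139.
The total is then ≤ 101·j + 139·(7 − j) = 973 − 38j. For this to be ≥ 785 we need j ≤ 4, so at least 7 − 4 = 3 must reach 102.
Exactly 3 works: 3 values at 139 and 4 at 101 total 821; lower one of the high values by 36 (still ≥ 102) to hit 785.

3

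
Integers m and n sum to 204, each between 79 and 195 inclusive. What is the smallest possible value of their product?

Since m + n is fixed, pushing one of them to its bound minimizes the product.
The extreme feasible split is m = 79, n = 125, giving mn = 9875.

9875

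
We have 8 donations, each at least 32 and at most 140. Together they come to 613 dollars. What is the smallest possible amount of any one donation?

Minimizing one value means maximizing the remaining 7.
The other 7 can take up 7 × 140 = 980 ≥ 613 − 32, so one donation can sit at its floor of 32.
Achievable: one at 32 and the other 7 totalling 581, which fits since 7 × 32 ≤ 581 ≤ 7 × 140.

32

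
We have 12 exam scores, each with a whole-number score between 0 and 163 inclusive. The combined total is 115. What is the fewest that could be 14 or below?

5

Let j be the number exceeding 14. Then the total is ≥ 15·j + 0·(12 − j) = 0 + 15j.
So 15j ≤ 115 and j ≤ 7; hence at least 12 − 7 = 5 are ≤ 14.
Exactly 5 works: 5 values at 0 and 7 at 15 total 105; raise one of the low values by 10 (still ≤ 14) to hit 115.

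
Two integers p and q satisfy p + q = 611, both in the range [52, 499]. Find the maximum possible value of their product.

pq = p(611 − p) is maximized when p is as near 611/2 as the bounds allow.
Taking p = 305 and q = 306 (both in [52, 499]) gives pq = 93330.

93330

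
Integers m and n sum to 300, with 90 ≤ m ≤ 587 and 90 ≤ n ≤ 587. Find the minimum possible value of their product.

18900

Since m + n is fixed, pushing one of them to its bound minimizes the product.
The extreme feasible split is m = 90, n = 210, giving mn = 18900.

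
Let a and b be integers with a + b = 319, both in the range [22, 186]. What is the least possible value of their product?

ab = a(319 − a) is concave in a, so over [133, 186] it is minimized at an endpoint.
At the endpoint a = 133, b = 319 − 133 = 186, so ab = 133 × 186 = 24738.

24738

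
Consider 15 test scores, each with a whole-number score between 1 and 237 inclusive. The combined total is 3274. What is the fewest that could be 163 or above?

Suppose at most 15 − j of them reach 163; then j values are ≤ 162 and the rest ≤ 237.
The total is then ≤ 162·j + 237·(15 − j) = 3555 − 75j. For this to be ≥ 3274 we need j ≤ 3, so at least 15 − 3 = 12 must reach 163.
Exactly 12 works: 12 values at 237 and 3 at 162 total 3330; lower one of the high values by 56 (still ≥ 163) to hit 3274.

12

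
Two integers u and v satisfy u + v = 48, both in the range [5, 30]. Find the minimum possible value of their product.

Since u + v is fixed, pushing one of them to its bound minimizes the product.
At the endpoint u = 18, v = 48 − 18 = 30, so uv = 18 × 30 = 540.

540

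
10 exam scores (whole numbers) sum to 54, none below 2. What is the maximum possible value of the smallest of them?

The average is 54/10 < 6, so some value is ≤ 5.
Equality holds with 6 values of 5 and 4 values of 6.

5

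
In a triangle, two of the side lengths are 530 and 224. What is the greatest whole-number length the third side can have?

753

The third side must be less than 530 + 224 = 754.
The largest integer below 754 is 753.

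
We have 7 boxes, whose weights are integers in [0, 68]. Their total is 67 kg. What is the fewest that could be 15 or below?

3

Let j be the number exceeding 15. Then the total is ≥ 16·j + 0·(7 − j) = 0 + 16j.
So 16j ≤ 67 and j ≤ 4; hence at least 7 − 4 = 3 are ≤ 15.
Exactly 3 works: 3 values at 0 and 4 at 16 total 64; raise one of the low values by 3 (still ≤ 15) to hit 67.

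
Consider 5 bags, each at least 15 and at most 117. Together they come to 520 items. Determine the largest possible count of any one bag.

117

Maximizing one value means minimizing the remaining 4.
The other 4 contribute at least 4 × 15 = 60, leaving at most 520 − 60 = 460.
But each bag is capped at 117, so the maximum is 117.
Achievable: one at 117 and the other 4 totalling 403, which fits since 4 × 15 ≤ 403 ≤ 4 × 117.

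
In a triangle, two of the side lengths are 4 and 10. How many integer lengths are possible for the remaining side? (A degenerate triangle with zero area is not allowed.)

The triangle inequality gives |4 − 10| < c < 4 + 10, i.e. 6 < c < 14.
So c can be any integer from 7 to 13: 7 values.

7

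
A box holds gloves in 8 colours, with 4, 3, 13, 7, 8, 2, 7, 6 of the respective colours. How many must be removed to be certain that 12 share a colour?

49

In the worst case you take as many as possible of each colour without reaching 12: 4 + 3 + 11 + 7 + 8 + 2 + 7 + 6 = 48.
The next one must give 12 of some colour, so 48 + 1 = 49.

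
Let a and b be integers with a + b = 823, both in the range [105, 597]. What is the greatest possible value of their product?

169332

ab = a(823 − a) is maximized when a is as near 823/2 as the bounds allow.
Taking a = 411 and b = 412 (both in [105, 597]) gives ab = 169332.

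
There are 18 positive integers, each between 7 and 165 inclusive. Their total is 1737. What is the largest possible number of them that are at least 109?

Suppose k of them are at least 109. Those contribute at least 109 each and the other 18 − k at least 7 each.
So the total is at least 109k + 7(18 − k) = 126 + 102k. This must be ≤ 1737, giving k ≤ 15.
k = 15 is achieved by 15 values at 109 and 3 at 7, total 1656; add 81 to one value (staying below 109) to reach 1737.

15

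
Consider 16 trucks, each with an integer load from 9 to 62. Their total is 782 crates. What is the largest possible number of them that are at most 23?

5

Suppose k of them are at most 23. Those contribute at most 23 each and the rest at most 62 each.
So the total is at most 23k + 62(16 − k) = 992 − 39k. This must still be ≥ 782, so k ≤ 5.
k = 5 is achieved by 5 values at 23 and 11 at 62, total 797; lower one of the 62's by 15 (still > 23) to reach 782.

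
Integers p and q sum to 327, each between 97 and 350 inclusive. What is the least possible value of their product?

22310

Since p + q is fixed, pushing one of them to its bound minimizes the product.
The extreme feasible split is p = 97, q = 230, giving pq = 22310.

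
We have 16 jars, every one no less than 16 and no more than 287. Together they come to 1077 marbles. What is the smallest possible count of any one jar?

To make one jar as small as possible, make the other 15 as large as possible.
The other 15 can take up 15 × 287 = 4305 ≥ 1077 − 16, so one jar can sit at its floor of 16.
Achievable: one at 16 and the other 15 totalling 1061, which fits since 15 × 16 ≤ 1061 ≤ 15 × 287.

16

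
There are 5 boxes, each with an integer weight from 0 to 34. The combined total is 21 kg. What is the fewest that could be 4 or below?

1

Each value above 4 is at least 5, contributing at least 5 − 0 = 5 above the floor 0.
The sum exceeds the floor total 0 by 21, so at most ⌊21/5⌋ = 4 exceed 4, and at least 1 are ≤ 4.
Exactly 1 works: 1 value at 0 and 4 at 5 total 20; raise one of the low values by 1 (still ≤ 4) to hit 21.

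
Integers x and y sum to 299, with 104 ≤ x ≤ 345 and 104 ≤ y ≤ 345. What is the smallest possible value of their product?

Since x + y is fixed, pushing one of them to its bound minimizes the product.
At the endpoint x = 104, y = 299 − 104 = 195, so xy = 104 × 195 = 20280.

20280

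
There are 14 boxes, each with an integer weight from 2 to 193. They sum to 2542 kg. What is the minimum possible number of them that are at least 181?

2

If only k of them are at least 181, the other 14 − k are at most 180, so the total is at most k·193 + (14 − k)·180.
This must reach 2542, so k·193 + (14 − k)·180 ≥ 2542, giving k ≥ 2.
Exactly 2 works: 2 values at 193 and 12 at 180 total 2546; lower one of the high values by 4 (still ≥ 181) to hit 2542.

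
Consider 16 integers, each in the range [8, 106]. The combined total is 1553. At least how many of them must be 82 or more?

11

Suppose at most 16 − j of them reach 82; then j values are ≤ 81 and the rest ≤ 106.
The total is then ≤ 81·j + 106·(16 − j) = 1696 − 25j. For this to be ≥ 1553 we need j ≤ 5, so at least 16 − 5 = 11 must reach 82.
Exactly 11 works: 11 values at 106 and 5 at 81 total 1571; lower one of the high values by 18 (still ≥ 82) to hit 1553.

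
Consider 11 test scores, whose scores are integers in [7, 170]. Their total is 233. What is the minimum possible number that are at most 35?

If only k of them are at most 35, the other 11 − k are at least 36, so the total is at least (11 − k)·36 + k·7.
This is ≤ 233, so (11 − k)·36 + 7k ≤ 233, which gives k ≥ 6.
Exactly 6 works: 6 values at 7 and 5 at 36 total 222; raise one of the low values by 11 (still ≤ 35) to hit 233.

6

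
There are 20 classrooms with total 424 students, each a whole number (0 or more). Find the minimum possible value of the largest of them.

22

If every one of the 20 were at most 21, the total would be at most 20 × 21 = 420 < 424.
Equality holds with 4 values of 22 and 16 values of 21.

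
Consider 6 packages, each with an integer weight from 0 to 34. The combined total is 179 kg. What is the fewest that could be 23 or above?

4

Suppose at most 6 − j of them reach 23; then j values are ≤ 22 and the rest ≤ 34.
The total is then ≤ 22·j + 34·(6 − j) = 204 − 12j. For this to be ≥ 179 we need j ≤ 2, so at least 6 − 2 = 4 must reach 23.
Exactly 4 works: 4 values at 34 and 2 at 22 total 180; lower one of the high values by 1 (still ≥ 23) to hit 179.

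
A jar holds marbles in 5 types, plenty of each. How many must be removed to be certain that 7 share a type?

You could draw 6 of every type without reaching 7 of any — 30 in all.
One more forces 7 of some type, so 30 + 1 = 31.

31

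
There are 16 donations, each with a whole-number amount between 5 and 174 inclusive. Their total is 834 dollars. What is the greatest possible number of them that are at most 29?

Each value at 29 or below falls at least 174 − 29 = 145 short of the ceiling 174.
The ceiling total is 16 × 174 = 2784, and we need 834, so at most ⌊(2784 − 834)/145⌋ = 13 can be that low.
k = 13 is achieved by 13 values at 29 and 3 at 174, total 899; lower one of the 174's by 65 (still > 29) to reach 834.

13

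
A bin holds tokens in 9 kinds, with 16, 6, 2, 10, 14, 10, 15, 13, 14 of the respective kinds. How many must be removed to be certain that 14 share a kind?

In the worst case you take as many as possible of each kind without reaching 14: 13 + 6 + 2 + 10 + 13 + 10 + 13 + 13 + 13 = 93.
The next one must give 14 of some kind, so 93 + 1 = 94.

94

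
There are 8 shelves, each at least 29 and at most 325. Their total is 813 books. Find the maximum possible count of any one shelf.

To make one shelf as large as possible, make the other 7 as small as possible.
The other 7 contribute at least 7 × 29 = 203, leaving at most 813 − 203 = 610.
But each shelf is capped at 325, so the maximum is 325.
Achievable: one at 325 and the other 7 totalling 488, which fits since 7 × 29 ≤ 488 ≤ 7 × 325.

325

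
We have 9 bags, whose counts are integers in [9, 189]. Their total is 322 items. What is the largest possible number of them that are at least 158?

1

Suppose k of them are at least 158. Those contribute at least 158 each and the other 9 − k at least 9 each.
So the total is at least 158k + 9(9 − k) = 81 + 149k. This must be ≤ 322, giving k ≤ 1.
k = 1 is achieved by 1 value at 158 and 8 at 9, total 230; add 92 to one value (staying below 158) to reach 322.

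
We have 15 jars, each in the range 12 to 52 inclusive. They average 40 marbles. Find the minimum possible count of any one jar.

To make one jar as small as possible, make the other 14 as large as possible.
The total is 15 × 40 = 600.
The other 14 can take up 14 × 52 = 728 ≥ 600 − 12, so one jar can sit at its floor of 12.
Achievable: one at 12 and the other 14 totalling 588, which fits since 14 × 12 ≤ 588 ≤ 14 × 52.

12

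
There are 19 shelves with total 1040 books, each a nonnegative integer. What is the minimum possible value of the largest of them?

55

If every one of the 19 were at most 54, the total would be at most 19 × 54 = 1026 < 1040.
Equality holds with 14 values of 55 and 5 values of 54.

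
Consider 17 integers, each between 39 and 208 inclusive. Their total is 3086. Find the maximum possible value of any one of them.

Maximizing one value means minimizing the remaining 16.
The other 16 contribute at least 16 × 39 = 624, leaving at most 3086 − 624 = 2462.
But each integer is capped at 208, so the maximum is 208.
Achievable: one at 208 and the other 16 totalling 2878, which fits since 16 × 39 ≤ 2878 ≤ 16 × 208.

208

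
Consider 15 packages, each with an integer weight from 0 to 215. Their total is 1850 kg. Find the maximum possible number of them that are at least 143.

12

Suppose k of them are at least 143. Those contribute at least 143 each and the other 15 − k at least 0 each.
So the total is at least 143k + 0(15 − k) = 0 + 143k. This must be ≤ 1850, giving k ≤ 12.
k = 12 is achieved by 12 values at 143 and 3 at 0, total 1716; add 134 to one value (staying below 143) to reach 1850.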